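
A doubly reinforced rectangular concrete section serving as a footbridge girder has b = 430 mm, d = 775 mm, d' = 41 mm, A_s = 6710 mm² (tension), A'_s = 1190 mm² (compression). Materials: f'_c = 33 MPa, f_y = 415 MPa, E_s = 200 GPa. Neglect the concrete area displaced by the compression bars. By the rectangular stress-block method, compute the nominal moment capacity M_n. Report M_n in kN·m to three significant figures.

M_n ≈ 1920 kN·m

Assume both tension and compression steel yield.
Net tension couple steel: A_s − A'_s = 5520 mm².
a = (A_s − A'_s) f_y / (0.85 f'_c b) = 2290800/(0.85 × 33 × 430) = 189.93 mm.
c = a/β₁ = 189.93/0.814 = 233.33 mm; ε'_s = 0.003(c − d')/c = 0.0025 ≥ f_y/E_s = 0.0021, so compression steel does yield.
M_n = (A_s − A'_s) f_y (d − a/2) + A'_s f_y (d − d') = [2290800 × (775 − 94.965) + 493850 × (775 − 41)] × 10⁻⁶ = 1557.82 + 362.49 = 1920.31 kN·m.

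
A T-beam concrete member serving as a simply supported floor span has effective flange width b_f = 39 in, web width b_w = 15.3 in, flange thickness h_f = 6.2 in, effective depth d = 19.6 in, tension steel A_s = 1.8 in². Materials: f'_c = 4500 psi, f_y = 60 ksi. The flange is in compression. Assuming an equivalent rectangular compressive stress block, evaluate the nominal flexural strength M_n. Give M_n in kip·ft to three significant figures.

Tension: T = A_s f_y = 1.8 × 60 = 108 kips.
Try a within the flange: a = T/(0.85 f'_c b_f) = 108/(0.85 × 4.5 × 39) = 0.724 in.
Since a = 0.724 ≤ h_f = 6.2 in, the stress block lies entirely in the flange; analyse as a rectangular beam of width b_f.
M_n = T(d − a/2) = 108 × (19.6 − 0.362) = 2077.7 kip·in.
M_n = 2077.7/12 = 173.14 kip·ft.

M_n ≈ 173 kip·ft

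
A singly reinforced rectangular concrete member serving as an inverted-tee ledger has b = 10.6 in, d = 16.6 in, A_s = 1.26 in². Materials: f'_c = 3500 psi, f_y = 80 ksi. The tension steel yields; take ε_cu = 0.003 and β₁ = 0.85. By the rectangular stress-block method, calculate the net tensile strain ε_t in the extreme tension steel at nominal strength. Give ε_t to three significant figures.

ε_t ≈ 0.0102

a = A_s f_y/(0.85 f'_c b) = 3.196 in.
β₁ = 0.85, so c = a/β₁ = 3.196/0.85 = 3.760 in.
From the linear strain diagram with ε_cu = 0.003: ε_t = 0.003 (d − c)/c = 0.003 × (16.6 − 3.760)/3.760 = 0.0102.
Since ε_t ≥ 0.005, the section is tension-controlled.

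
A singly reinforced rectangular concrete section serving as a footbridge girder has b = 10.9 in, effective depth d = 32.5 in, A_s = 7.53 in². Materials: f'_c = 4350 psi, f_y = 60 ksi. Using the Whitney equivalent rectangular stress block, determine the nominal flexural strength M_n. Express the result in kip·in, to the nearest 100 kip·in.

T = A_s f_y = 7.53 × 60 = 451.8 kips.
a = T/(0.85 f'_c b) = 451.8/(0.85 × 4.35 × 10.9) = 11.210 in.
M_n = T(d − a/2) = 451.8 × (32.5 − 5.605) = 12151.2 kip·in.

M_n ≈ 12200 kip·in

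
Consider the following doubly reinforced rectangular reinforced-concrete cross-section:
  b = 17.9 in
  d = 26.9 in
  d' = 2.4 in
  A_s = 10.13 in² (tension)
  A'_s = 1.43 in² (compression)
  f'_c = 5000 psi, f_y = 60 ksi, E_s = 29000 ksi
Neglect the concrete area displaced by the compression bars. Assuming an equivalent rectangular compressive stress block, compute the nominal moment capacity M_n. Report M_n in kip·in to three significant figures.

Assume both steels yield.
a = (A_s − A'_s) f_y/(0.85 f'_c b) = (10.13 − 1.43) × 60/(0.85 × 5 × 17.9) = 6.862 in.
c = a/β₁ = 6.862/0.8 = 8.578 in; ε'_s = 0.003(c − d')/c = 0.0022 ≥ ε_y = 0.0021, so the compression steel yields.
M_n = (A_s − A'_s) f_y (d − a/2) + A'_s f_y (d − d') = 522 × (26.9 − 3.431) + 85.8 × (26.9 − 2.4) = 12250.8 + 2102.1 = 14352.9 kip·in.

M_n ≈ 14400 kip·in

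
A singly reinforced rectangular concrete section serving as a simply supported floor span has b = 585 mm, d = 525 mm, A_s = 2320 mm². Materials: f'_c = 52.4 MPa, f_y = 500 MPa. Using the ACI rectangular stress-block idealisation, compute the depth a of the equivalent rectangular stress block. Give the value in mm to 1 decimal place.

a ≈ 44.5 mm

T = A_s f_y = 2320 × 500 = 1160000 N = 1160 kN.
Setting C = 0.85 f'_c a b equal to T: a = 1160000/(0.85 × 52.4 × 585) = 44.5 mm.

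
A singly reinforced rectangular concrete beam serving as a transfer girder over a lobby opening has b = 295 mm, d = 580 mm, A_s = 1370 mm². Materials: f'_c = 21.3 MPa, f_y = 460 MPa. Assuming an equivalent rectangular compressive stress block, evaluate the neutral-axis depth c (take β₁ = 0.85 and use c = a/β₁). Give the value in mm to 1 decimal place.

T = A_s f_y = 1370 × 460 = 630200 N = 630.2 kN.
Setting C = 0.85 f'_c a b equal to T: a = 630200/(0.85 × 21.3 × 295) = 117.993 mm.
With β₁ = 0.85, c = a/β₁ = 117.993/0.85 = 138.8 mm.

c ≈ 138.8 mm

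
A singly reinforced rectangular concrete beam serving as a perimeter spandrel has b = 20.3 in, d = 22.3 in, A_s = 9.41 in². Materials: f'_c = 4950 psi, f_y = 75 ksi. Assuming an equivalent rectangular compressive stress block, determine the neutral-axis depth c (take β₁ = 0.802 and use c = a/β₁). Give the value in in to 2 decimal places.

c ≈ 10.30 in

T = A_s f_y = 9.41 × 75 = 705.75 kips.
a = T/(0.85 f'_c b) = 705.75/(0.85 × 4.95 × 20.3) = 8.2629 in.
With β₁ = 0.802, c = a/β₁ = 8.2629/0.802 = 10.30 in.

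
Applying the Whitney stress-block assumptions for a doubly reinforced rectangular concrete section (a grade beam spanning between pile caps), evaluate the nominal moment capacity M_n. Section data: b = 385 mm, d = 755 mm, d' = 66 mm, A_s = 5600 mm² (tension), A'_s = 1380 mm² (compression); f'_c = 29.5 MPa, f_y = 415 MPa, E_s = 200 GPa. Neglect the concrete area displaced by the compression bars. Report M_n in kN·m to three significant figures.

M_n ≈ 1560 kN·m

Assume both tension and compression steel yield.
Net tension couple steel: A_s − A'_s = 4220 mm².
a = (A_s − A'_s) f_y / (0.85 f'_c b) = 1751300/(0.85 × 29.5 × 385) = 181.41 mm.
c = a/β₁ = 181.41/0.839 = 216.22 mm; ε'_s = 0.003(c − d')/c = 0.0021 ≥ f_y/E_s = 0.0021, so compression steel does yield.
M_n = (A_s − A'_s) f_y (d − a/2) + A'_s f_y (d − d') = [1751300 × (755 − 90.705) + 572700 × (755 − 66)] × 10⁻⁶ = 1163.38 + 394.59 = 1557.97 kN·m.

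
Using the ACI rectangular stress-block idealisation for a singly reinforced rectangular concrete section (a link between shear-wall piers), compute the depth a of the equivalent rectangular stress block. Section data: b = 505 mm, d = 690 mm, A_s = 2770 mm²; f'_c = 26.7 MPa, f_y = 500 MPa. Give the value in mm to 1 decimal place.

T = A_s f_y = 2770 × 500 = 1385000 N = 1385 kN.
Setting C = 0.85 f'_c a b equal to T: a = 1385000/(0.85 × 26.7 × 505) = 120.8 mm.

a ≈ 120.8 mm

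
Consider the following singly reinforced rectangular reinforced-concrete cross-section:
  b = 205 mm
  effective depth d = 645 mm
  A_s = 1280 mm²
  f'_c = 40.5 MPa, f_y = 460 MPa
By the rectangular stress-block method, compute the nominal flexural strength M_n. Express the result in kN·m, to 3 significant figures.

M_n ≈ 355 kN·m

T = A_s f_y = 1280 × 460 = 588800 N = 588.8 kN.
From C = T: a = T/(0.85 f'_c b) = 588800/(0.85 × 40.5 × 205) = 83.43 mm.
M_n = T(d − a/2) = 588.8 kN × (645 − 41.715) mm = 355.21 kN·m.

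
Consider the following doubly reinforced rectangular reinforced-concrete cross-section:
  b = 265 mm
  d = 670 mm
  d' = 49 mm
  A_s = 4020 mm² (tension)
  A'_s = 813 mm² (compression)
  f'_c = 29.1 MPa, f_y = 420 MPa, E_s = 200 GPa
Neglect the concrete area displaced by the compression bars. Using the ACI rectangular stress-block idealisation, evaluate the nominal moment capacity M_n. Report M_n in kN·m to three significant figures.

Assume both tension and compression steel yield.
Net tension couple steel: A_s − A'_s = 3207 mm².
a = (A_s − A'_s) f_y / (0.85 f'_c b) = 1346940/(0.85 × 29.1 × 265) = 205.49 mm.
c = a/β₁ = 205.49/0.842 = 244.05 mm; ε'_s = 0.003(c − d')/c = 0.0024 ≥ f_y/E_s = 0.0021, so compression steel does yield.
M_n = (A_s − A'_s) f_y (d − a/2) + A'_s f_y (d − d') = [1346940 × (670 − 102.745) + 341460 × (670 − 49)] × 10⁻⁶ = 764.06 + 212.05 = 976.11 kN·m.

M_n ≈ 976 kN·m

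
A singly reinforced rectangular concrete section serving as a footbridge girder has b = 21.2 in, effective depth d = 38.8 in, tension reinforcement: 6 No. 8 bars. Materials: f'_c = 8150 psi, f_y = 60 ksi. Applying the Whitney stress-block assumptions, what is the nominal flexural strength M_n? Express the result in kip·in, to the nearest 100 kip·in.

M_n ≈ 10800 kip·in

A_s = 6 × 0.79 = 4.74 in².
T = A_s f_y = 4.74 × 60 = 284.4 kips.
a = T/(0.85 f'_c b) = 284.4/(0.85 × 8.15 × 21.2) = 1.936 in.
M_n = T(d − a/2) = 284.4 × (38.8 − 0.968) = 10759.4 kip·in.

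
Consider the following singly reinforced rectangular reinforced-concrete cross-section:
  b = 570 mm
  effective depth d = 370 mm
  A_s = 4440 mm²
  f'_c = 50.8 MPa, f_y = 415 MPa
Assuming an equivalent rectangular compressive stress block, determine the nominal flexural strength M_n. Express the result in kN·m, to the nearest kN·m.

M_n ≈ 613 kN·m

T = A_s f_y = 4440 × 415 = 1842600 N = 1842.6 kN.
From C = T: a = T/(0.85 f'_c b) = 1842600/(0.85 × 50.8 × 570) = 74.86 mm.
M_n = T(d − a/2) = 1842.6 kN × (370 − 37.43) mm = 612.79 kN·m.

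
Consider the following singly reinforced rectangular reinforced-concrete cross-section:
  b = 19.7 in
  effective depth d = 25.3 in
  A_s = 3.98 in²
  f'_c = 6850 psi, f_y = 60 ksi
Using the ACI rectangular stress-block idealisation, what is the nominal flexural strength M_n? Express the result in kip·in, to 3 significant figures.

M_n ≈ 5790 kip·in

T = A_s f_y = 3.98 × 60 = 238.8 kips.
a = T/(0.85 f'_c b) = 238.8/(0.85 × 6.85 × 19.7) = 2.082 in.
M_n = T(d − a/2) = 238.8 × (25.3 − 1.041) = 5793.0 kip·in.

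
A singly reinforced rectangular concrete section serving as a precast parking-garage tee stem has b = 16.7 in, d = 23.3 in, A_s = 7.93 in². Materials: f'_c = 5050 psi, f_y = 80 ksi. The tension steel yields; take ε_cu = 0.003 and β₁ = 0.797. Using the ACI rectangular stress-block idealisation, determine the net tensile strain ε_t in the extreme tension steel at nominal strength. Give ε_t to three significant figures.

ε_t ≈ 0.00330

a = A_s f_y/(0.85 f'_c b) = 8.850 in.
β₁ = 0.797, so c = a/β₁ = 8.850/0.797 = 11.104 in.
From the linear strain diagram with ε_cu = 0.003: ε_t = 0.003 (d − c)/c = 0.003 × (23.3 − 11.104)/11.104 = 0.00330.
ε_t < 0.004 — the section is over-reinforced for flexure under ACI limits.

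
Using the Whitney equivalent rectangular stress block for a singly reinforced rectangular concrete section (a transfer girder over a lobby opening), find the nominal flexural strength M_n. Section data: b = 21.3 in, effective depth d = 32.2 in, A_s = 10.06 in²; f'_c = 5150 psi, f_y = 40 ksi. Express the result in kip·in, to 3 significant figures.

T = A_s f_y = 10.06 × 40 = 402.4 kips.
a = T/(0.85 f'_c b) = 402.4/(0.85 × 5.15 × 21.3) = 4.316 in.
M_n = T(d − a/2) = 402.4 × (32.2 − 2.158) = 12088.9 kip·in.

M_n ≈ 12100 kip·in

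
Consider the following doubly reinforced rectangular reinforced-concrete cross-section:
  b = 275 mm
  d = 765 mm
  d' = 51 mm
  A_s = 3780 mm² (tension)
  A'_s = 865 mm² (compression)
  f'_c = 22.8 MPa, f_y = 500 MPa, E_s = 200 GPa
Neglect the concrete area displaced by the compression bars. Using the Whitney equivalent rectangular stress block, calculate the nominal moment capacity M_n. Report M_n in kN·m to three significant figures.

M_n ≈ 1220 kN·m

Assume both tension and compression steel yield.
Net tension couple steel: A_s − A'_s = 2915 mm².
a = (A_s − A'_s) f_y / (0.85 f'_c b) = 1457500/(0.85 × 22.8 × 275) = 273.48 mm.
c = a/β₁ = 273.48/0.85 = 321.74 mm; ε'_s = 0.003(c − d')/c = 0.0025 ≥ f_y/E_s = 0.0025, so compression steel does yield.
M_n = (A_s − A'_s) f_y (d − a/2) + A'_s f_y (d − d') = [1457500 × (765 − 136.74) + 432500 × (765 − 51)] × 10⁻⁶ = 915.69 + 308.81 = 1224.50 kN·m.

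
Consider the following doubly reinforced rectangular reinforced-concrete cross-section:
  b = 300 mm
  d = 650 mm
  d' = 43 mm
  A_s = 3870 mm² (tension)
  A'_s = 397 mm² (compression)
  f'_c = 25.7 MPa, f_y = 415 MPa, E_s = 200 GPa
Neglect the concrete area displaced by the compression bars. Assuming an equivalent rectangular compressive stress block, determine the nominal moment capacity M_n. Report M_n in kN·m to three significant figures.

Assume both tension and compression steel yield.
Net tension couple steel: A_s − A'_s = 3473 mm².
a = (A_s − A'_s) f_y / (0.85 f'_c b) = 1441295/(0.85 × 25.7 × 300) = 219.93 mm.
c = a/β₁ = 219.93/0.85 = 258.74 mm; ε'_s = 0.003(c − d')/c = 0.0025 ≥ f_y/E_s = 0.0021, so compression steel does yield.
M_n = (A_s − A'_s) f_y (d − a/2) + A'_s f_y (d − d') = [1441295 × (650 − 109.965) + 164755 × (650 − 43)] × 10⁻⁶ = 778.35 + 100.01 = 878.36 kN·m.

M_n ≈ 878 kN·m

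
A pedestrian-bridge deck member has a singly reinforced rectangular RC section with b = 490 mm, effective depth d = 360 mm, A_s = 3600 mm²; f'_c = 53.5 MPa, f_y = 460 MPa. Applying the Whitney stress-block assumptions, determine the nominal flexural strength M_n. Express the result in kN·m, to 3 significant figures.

M_n ≈ 535 kN·m

T = A_s f_y = 3600 × 460 = 1656000 N = 1656 kN.
From C = T: a = T/(0.85 f'_c b) = 1656000/(0.85 × 53.5 × 490) = 74.32 mm.
M_n = T(d − a/2) = 1656 kN × (360 − 37.16) mm = 534.62 kN·m.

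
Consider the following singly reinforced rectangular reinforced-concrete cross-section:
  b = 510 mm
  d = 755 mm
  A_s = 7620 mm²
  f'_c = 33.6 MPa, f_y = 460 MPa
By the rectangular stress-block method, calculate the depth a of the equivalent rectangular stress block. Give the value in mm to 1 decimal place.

T = A_s f_y = 7620 × 460 = 3505200 N = 3505.2 kN.
Setting C = 0.85 f'_c a b equal to T: a = 3505200/(0.85 × 33.6 × 510) = 240.6 mm.

a ≈ 240.6 mm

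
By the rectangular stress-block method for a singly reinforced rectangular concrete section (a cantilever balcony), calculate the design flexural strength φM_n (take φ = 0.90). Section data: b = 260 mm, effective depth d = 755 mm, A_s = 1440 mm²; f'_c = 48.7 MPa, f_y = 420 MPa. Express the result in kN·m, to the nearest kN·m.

T = A_s f_y = 1440 × 420 = 604800 N = 604.8 kN.
From C = T: a = T/(0.85 f'_c b) = 604800/(0.85 × 48.7 × 260) = 56.19 mm.
M_n = T(d − a/2) = 604.8 kN × (755 − 28.095) mm = 439.63 kN·m.
φM_n = 0.90 × 439.63 = 395.67 kN·m.

φM_n ≈ 396 kN·m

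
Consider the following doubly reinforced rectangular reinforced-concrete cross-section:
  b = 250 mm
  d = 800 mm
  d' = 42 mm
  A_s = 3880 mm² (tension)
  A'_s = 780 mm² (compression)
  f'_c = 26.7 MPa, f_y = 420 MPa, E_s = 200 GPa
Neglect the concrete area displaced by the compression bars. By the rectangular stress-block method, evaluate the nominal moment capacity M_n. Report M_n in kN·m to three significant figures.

Assume both tension and compression steel yield.
Net tension couple steel: A_s − A'_s = 3100 mm².
a = (A_s − A'_s) f_y / (0.85 f'_c b) = 1302000/(0.85 × 26.7 × 250) = 229.48 mm.
c = a/β₁ = 229.48/0.85 = 269.98 mm; ε'_s = 0.003(c − d')/c = 0.0025 ≥ f_y/E_s = 0.0021, so compression steel does yield.
M_n = (A_s − A'_s) f_y (d − a/2) + A'_s f_y (d − d') = [1302000 × (800 − 114.74) + 327600 × (800 − 42)] × 10⁻⁶ = 892.21 + 248.32 = 1140.53 kN·m.

M_n ≈ 1140 kN·m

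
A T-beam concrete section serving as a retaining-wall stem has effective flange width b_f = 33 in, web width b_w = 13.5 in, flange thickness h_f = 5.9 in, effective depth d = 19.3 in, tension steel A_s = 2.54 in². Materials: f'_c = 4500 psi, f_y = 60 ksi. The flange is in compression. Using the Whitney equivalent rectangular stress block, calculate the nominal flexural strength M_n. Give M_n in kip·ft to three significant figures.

Tension: T = A_s f_y = 2.54 × 60 = 152.4 kips.
Try a within the flange: a = T/(0.85 f'_c b_f) = 152.4/(0.85 × 4.5 × 33) = 1.207 in.
Since a = 1.207 ≤ h_f = 5.9 in, the stress block lies entirely in the flange; analyse as a rectangular beam of width b_f.
M_n = T(d − a/2) = 152.4 × (19.3 − 0.6035) = 2849.3 kip·in.
M_n = 2849.3/12 = 237.44 kip·ft.

M_n ≈ 237 kip·ft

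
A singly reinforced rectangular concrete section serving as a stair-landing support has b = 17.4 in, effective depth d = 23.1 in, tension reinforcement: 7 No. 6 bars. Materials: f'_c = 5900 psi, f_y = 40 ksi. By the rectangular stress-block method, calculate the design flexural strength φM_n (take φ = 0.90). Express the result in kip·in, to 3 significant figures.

A_s = 7 × 0.44 = 3.08 in².
T = A_s f_y = 3.08 × 40 = 123.2 kips.
a = T/(0.85 f'_c b) = 123.2/(0.85 × 5.9 × 17.4) = 1.412 in.
M_n = T(d − a/2) = 123.2 × (23.1 − 0.706) = 2758.9 kip·in.
φM_n = 0.90 × 2758.9 = 2483.0 kip·in.

φM_n ≈ 2480 kip·in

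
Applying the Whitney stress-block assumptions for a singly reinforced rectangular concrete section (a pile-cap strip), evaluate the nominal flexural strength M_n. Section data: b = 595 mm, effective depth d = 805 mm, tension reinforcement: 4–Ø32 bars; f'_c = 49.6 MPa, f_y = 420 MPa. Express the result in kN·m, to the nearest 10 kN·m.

M_n ≈ 1050 kN·m

A_s = 4 × 804 = 3216 mm².
T = A_s f_y = 3216 × 420 = 1350720 N = 1350.72 kN.
From C = T: a = T/(0.85 f'_c b) = 1350720/(0.85 × 49.6 × 595) = 53.85 mm.
M_n = T(d − a/2) = 1350.72 kN × (805 − 26.925) mm = 1050.96 kN·m.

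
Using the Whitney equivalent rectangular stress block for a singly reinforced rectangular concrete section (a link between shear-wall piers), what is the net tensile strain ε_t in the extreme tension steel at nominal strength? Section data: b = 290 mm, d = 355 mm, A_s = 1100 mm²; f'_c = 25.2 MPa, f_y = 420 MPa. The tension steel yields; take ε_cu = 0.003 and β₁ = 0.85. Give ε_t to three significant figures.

ε_t ≈ 0.00917

a = A_s f_y/(0.85 f'_c b) = 74.37 mm.
β₁ = 0.85, so c = a/β₁ = 74.37/0.85 = 87.49 mm.
From the linear strain diagram with ε_cu = 0.003: ε_t = 0.003 (d − c)/c = 0.003 × (355 − 87.49)/87.49 = 0.00917.
Since ε_t ≥ 0.005, the section is tension-controlled.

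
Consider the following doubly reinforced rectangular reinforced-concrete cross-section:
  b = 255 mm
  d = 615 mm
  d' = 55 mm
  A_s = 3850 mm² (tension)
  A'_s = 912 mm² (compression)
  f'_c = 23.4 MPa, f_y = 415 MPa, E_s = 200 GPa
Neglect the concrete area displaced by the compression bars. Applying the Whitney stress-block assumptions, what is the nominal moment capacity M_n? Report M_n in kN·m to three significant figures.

Assume both tension and compression steel yield.
Net tension couple steel: A_s − A'_s = 2938 mm².
a = (A_s − A'_s) f_y / (0.85 f'_c b) = 1219270/(0.85 × 23.4 × 255) = 240.39 mm.
c = a/β₁ = 240.39/0.85 = 282.81 mm; ε'_s = 0.003(c − d')/c = 0.0024 ≥ f_y/E_s = 0.0021, so compression steel does yield.
M_n = (A_s − A'_s) f_y (d − a/2) + A'_s f_y (d − d') = [1219270 × (615 − 120.195) + 378480 × (615 − 55)] × 10⁻⁶ = 603.30 + 211.95 = 815.25 kN·m.

M_n ≈ 815 kN·m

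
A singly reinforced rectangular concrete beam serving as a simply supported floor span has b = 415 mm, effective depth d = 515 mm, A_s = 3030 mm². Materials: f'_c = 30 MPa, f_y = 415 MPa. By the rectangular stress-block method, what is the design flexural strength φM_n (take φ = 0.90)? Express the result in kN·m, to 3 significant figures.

T = A_s f_y = 3030 × 415 = 1257450 N = 1257.45 kN.
From C = T: a = T/(0.85 f'_c b) = 1257450/(0.85 × 30 × 415) = 118.82 mm.
M_n = T(d − a/2) = 1257.45 kN × (515 − 59.41) mm = 572.88 kN·m.
φM_n = 0.90 × 572.88 = 515.59 kN·m.

φM_n ≈ 516 kN·m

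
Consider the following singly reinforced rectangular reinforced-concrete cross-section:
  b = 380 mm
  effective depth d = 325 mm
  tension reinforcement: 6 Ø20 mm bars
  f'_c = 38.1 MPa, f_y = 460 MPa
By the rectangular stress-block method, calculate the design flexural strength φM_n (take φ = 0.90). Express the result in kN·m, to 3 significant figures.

A_s = 6 × 314 = 1884 mm².
T = A_s f_y = 1884 × 460 = 866640 N = 866.64 kN.
From C = T: a = T/(0.85 f'_c b) = 866640/(0.85 × 38.1 × 380) = 70.42 mm.
M_n = T(d − a/2) = 866.64 kN × (325 − 35.21) mm = 251.14 kN·m.
φM_n = 0.90 × 251.14 = 226.03 kN·m.

φM_n ≈ 226 kN·m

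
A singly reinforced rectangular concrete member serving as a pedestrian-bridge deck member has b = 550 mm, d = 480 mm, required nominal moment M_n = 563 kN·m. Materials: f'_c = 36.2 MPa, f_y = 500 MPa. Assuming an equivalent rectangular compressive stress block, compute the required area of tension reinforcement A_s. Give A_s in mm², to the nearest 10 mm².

With M_n = 0.85 f'_c a b (d − a/2), solve the quadratic for a:
a = d − √(d² − 2M_n/(0.85 f'_c b)) = 480 − √(480² − 2 × 563×10⁶/(0.85 × 36.2 × 550)) = 75.20 mm.
A_s = 0.85 f'_c a b / f_y = 0.85 × 36.2 × 75.20 × 550 / 500 = 2545.3 mm².

A_s ≈ 2550 mm²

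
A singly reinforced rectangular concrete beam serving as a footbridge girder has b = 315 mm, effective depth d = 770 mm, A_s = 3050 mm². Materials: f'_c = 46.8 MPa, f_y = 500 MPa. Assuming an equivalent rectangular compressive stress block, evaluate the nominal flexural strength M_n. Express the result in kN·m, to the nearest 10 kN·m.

T = A_s f_y = 3050 × 500 = 1525000 N = 1525 kN.
From C = T: a = T/(0.85 f'_c b) = 1525000/(0.85 × 46.8 × 315) = 121.70 mm.
M_n = T(d − a/2) = 1525 kN × (770 − 60.85) mm = 1081.45 kN·m.

M_n ≈ 1080 kN·m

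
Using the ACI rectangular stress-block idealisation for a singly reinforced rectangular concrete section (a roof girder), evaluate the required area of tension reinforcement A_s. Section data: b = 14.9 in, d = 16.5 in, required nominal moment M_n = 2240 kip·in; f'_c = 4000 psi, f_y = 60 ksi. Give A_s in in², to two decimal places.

A_s ≈ 2.48 in²

From M_n = 0.85 f'_c a b (d − a/2):
a = d − √(d² − 2M_n/(0.85 f'_c b)) = 16.5 − √(16.5² − 2 × 2240/(0.85 × 4 × 14.9)) = 2.942 in.
A_s = 0.85 f'_c a b / f_y = 0.85 × 4 × 2.942 × 14.9 / 60 = 2.484 in².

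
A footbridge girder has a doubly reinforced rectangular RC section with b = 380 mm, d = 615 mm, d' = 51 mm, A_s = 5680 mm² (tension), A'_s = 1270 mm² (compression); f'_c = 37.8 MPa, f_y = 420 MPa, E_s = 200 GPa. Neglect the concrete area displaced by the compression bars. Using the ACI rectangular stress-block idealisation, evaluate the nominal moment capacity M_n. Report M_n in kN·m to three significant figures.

Assume both tension and compression steel yield.
Net tension couple steel: A_s − A'_s = 4410 mm².
a = (A_s − A'_s) f_y / (0.85 f'_c b) = 1852200/(0.85 × 37.8 × 380) = 151.70 mm.
c = a/β₁ = 151.70/0.78 = 194.49 mm; ε'_s = 0.003(c − d')/c = 0.0022 ≥ f_y/E_s = 0.0021, so compression steel does yield.
M_n = (A_s − A'_s) f_y (d − a/2) + A'_s f_y (d − d') = [1852200 × (615 − 75.85) + 533400 × (615 − 51)] × 10⁻⁶ = 998.61 + 300.84 = 1299.45 kN·m.

M_n ≈ 1300 kN·m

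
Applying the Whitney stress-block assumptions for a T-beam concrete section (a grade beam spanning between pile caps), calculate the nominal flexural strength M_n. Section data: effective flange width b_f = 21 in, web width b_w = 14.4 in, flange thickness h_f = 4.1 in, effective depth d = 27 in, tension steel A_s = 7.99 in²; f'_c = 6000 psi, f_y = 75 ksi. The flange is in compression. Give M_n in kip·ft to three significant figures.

Tension: T = A_s f_y = 7.99 × 75 = 599.25 kips.
Try a within the flange: a = T/(0.85 f'_c b_f) = 599.25/(0.85 × 6 × 21) = 5.595 in.
a = 5.595 > h_f = 4.1 in: the block extends into the web. Split into flange-overhang and web parts.
C_f = 0.85 f'_c (b_f − b_w) h_f = 0.85 × 6 × (21 − 14.4) × 4.1 = 138.0 kips.
Remaining web compression depth: a_w = (T − C_f)/(0.85 f'_c b_w) = (599.25 − 138.0)/(0.85 × 6 × 14.4) = 6.281 in.
M_n = C_f(d − h_f/2) + (T − C_f)(d − a_w/2) = 138.0 × (27 − 2.05) + 461.25 × (27 − 3.1405) = 3443.1 + 11005.2 = 14448.3 kip·in.
M_n = 14448.3/12 = 1204.03 kip·ft.

M_n ≈ 1200 kip·ft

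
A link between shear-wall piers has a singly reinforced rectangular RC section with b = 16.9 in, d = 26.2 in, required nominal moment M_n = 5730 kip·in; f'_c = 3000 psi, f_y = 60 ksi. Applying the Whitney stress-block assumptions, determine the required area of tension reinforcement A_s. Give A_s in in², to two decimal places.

From M_n = 0.85 f'_c a b (d − a/2):
a = d − √(d² − 2M_n/(0.85 f'_c b)) = 26.2 − √(26.2² − 2 × 5730/(0.85 × 3 × 16.9)) = 5.694 in.
A_s = 0.85 f'_c a b / f_y = 0.85 × 3 × 5.694 × 16.9 / 60 = 4.090 in².

A_s ≈ 4.09 in²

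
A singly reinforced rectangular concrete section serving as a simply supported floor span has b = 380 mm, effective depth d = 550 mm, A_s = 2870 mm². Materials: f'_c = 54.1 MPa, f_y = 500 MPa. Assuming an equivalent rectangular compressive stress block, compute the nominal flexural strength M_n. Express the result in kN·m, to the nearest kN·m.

M_n ≈ 730 kN·m

T = A_s f_y = 2870 × 500 = 1435000 N = 1435 kN.
From C = T: a = T/(0.85 f'_c b) = 1435000/(0.85 × 54.1 × 380) = 82.12 mm.
M_n = T(d − a/2) = 1435 kN × (550 − 41.06) mm = 730.33 kN·m.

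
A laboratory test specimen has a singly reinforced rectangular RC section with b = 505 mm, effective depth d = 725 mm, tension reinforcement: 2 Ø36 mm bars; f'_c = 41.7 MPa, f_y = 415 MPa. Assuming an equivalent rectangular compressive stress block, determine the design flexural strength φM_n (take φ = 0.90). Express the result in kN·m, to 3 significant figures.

φM_n ≈ 533 kN·m

A_s = 2 × 1018 = 2036 mm².
T = A_s f_y = 2036 × 415 = 844940 N = 844.94 kN.
From C = T: a = T/(0.85 f'_c b) = 844940/(0.85 × 41.7 × 505) = 47.20 mm.
M_n = T(d − a/2) = 844.94 kN × (725 − 23.6) mm = 592.64 kN·m.
φM_n = 0.90 × 592.64 = 533.38 kN·m.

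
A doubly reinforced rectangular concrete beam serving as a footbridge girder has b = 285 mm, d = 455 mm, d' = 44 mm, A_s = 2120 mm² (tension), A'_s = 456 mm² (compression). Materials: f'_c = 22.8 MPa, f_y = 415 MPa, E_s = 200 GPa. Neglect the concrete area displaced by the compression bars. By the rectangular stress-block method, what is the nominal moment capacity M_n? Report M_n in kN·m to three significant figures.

Assume both tension and compression steel yield.
Net tension couple steel: A_s − A'_s = 1664 mm².
a = (A_s − A'_s) f_y / (0.85 f'_c b) = 690560/(0.85 × 22.8 × 285) = 125.03 mm.
c = a/β₁ = 125.03/0.85 = 147.09 mm; ε'_s = 0.003(c − d')/c = 0.0021 ≥ f_y/E_s = 0.0021, so compression steel does yield.
M_n = (A_s − A'_s) f_y (d − a/2) + A'_s f_y (d − d') = [690560 × (455 − 62.515) + 189240 × (455 − 44)] × 10⁻⁶ = 271.03 + 77.78 = 348.81 kN·m.

M_n ≈ 349 kN·m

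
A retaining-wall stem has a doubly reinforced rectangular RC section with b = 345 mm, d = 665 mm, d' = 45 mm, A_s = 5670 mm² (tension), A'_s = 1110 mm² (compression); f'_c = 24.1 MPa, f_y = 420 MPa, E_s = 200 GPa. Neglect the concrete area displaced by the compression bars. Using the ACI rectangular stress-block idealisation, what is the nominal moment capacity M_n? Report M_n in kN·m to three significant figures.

Assume both tension and compression steel yield.
Net tension couple steel: A_s − A'_s = 4560 mm².
a = (A_s − A'_s) f_y / (0.85 f'_c b) = 1915200/(0.85 × 24.1 × 345) = 270.99 mm.
c = a/β₁ = 270.99/0.85 = 318.81 mm; ε'_s = 0.003(c − d')/c = 0.0026 ≥ f_y/E_s = 0.0021, so compression steel does yield.
M_n = (A_s − A'_s) f_y (d − a/2) + A'_s f_y (d − d') = [1915200 × (665 − 135.495) + 466200 × (665 − 45)] × 10⁻⁶ = 1014.11 + 289.04 = 1303.15 kN·m.

M_n ≈ 1300 kN·m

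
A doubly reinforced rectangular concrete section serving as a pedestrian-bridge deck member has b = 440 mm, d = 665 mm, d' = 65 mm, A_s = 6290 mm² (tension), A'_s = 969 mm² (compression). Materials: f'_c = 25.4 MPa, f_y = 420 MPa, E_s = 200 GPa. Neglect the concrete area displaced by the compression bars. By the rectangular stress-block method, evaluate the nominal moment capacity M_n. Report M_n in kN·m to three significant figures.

Assume both tension and compression steel yield.
Net tension couple steel: A_s − A'_s = 5321 mm².
a = (A_s − A'_s) f_y / (0.85 f'_c b) = 2234820/(0.85 × 25.4 × 440) = 235.25 mm.
c = a/β₁ = 235.25/0.85 = 276.76 mm; ε'_s = 0.003(c − d')/c = 0.0023 ≥ f_y/E_s = 0.0021, so compression steel does yield.
M_n = (A_s − A'_s) f_y (d − a/2) + A'_s f_y (d − d') = [2234820 × (665 − 117.625) + 406980 × (665 − 65)] × 10⁻⁶ = 1223.28 + 244.19 = 1467.47 kN·m.

M_n ≈ 1470 kN·m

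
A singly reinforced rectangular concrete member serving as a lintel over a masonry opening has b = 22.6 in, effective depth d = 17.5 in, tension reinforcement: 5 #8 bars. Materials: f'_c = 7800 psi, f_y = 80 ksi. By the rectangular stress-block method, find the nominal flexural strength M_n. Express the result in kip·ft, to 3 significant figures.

M_n ≈ 433 kip·ft

A_s = 5 × 0.79 = 3.95 in².
T = A_s f_y = 3.95 × 80 = 316 kips.
a = T/(0.85 f'_c b) = 316/(0.85 × 7.8 × 22.6) = 2.109 in.
M_n = T(d − a/2) = 316 × (17.5 − 1.0545) = 5196.8 kip·in = 5196.8/12 = 433.07 kip·ft.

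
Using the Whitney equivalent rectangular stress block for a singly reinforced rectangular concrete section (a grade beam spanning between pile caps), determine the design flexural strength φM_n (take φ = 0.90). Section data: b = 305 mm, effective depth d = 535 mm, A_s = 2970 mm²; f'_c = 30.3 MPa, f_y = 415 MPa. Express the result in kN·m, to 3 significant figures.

T = A_s f_y = 2970 × 415 = 1232550 N = 1232.55 kN.
From C = T: a = T/(0.85 f'_c b) = 1232550/(0.85 × 30.3 × 305) = 156.91 mm.
M_n = T(d − a/2) = 1232.55 kN × (535 − 78.455) mm = 562.71 kN·m.
φM_n = 0.90 × 562.71 = 506.44 kN·m.

φM_n ≈ 506 kN·m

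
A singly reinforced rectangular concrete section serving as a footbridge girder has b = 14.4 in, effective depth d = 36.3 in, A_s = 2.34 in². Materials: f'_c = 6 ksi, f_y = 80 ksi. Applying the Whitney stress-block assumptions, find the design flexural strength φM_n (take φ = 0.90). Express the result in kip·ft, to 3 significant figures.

φM_n ≈ 492 kip·ft

T = A_s f_y = 2.34 × 80 = 187.2 kips.
a = T/(0.85 f'_c b) = 187.2/(0.85 × 6 × 14.4) = 2.549 in.
M_n = T(d − a/2) = 187.2 × (36.3 − 1.2745) = 6556.8 kip·in = 6556.8/12 = 546.40 kip·ft.
φM_n = 0.90 × 546.40 = 491.76 kip·ft.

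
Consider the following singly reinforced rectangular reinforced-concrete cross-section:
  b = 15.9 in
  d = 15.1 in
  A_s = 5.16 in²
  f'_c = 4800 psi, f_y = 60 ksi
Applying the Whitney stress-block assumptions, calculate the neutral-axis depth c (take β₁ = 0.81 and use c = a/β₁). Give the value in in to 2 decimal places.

T = A_s f_y = 5.16 × 60 = 309.6 kips.
a = T/(0.85 f'_c b) = 309.6/(0.85 × 4.8 × 15.9) = 4.7725 in.
With β₁ = 0.81, c = a/β₁ = 4.7725/0.81 = 5.89 in.

c ≈ 5.89 in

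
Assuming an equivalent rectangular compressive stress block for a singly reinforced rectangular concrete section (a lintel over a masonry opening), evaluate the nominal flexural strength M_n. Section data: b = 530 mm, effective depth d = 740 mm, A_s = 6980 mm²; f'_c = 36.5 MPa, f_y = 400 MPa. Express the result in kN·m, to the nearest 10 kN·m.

T = A_s f_y = 6980 × 400 = 2792000 N = 2792 kN.
From C = T: a = T/(0.85 f'_c b) = 2792000/(0.85 × 36.5 × 530) = 169.80 mm.
M_n = T(d − a/2) = 2792 kN × (740 − 84.9) mm = 1829.04 kN·m.

M_n ≈ 1830 kN·m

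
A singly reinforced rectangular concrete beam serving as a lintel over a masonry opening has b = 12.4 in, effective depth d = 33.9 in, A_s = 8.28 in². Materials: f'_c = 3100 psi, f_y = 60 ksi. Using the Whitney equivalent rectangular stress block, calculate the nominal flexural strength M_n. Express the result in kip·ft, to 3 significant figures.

M_n ≈ 1090 kip·ft

T = A_s f_y = 8.28 × 60 = 496.8 kips.
a = T/(0.85 f'_c b) = 496.8/(0.85 × 3.1 × 12.4) = 15.205 in.
M_n = T(d − a/2) = 496.8 × (33.9 − 7.6025) = 13064.6 kip·in = 13064.6/12 = 1088.72 kip·ft.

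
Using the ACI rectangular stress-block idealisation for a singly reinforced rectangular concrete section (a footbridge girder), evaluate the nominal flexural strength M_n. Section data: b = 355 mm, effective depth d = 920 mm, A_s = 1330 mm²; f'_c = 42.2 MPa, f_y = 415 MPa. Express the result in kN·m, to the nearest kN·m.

T = A_s f_y = 1330 × 415 = 551950 N = 551.95 kN.
From C = T: a = T/(0.85 f'_c b) = 551950/(0.85 × 42.2 × 355) = 43.35 mm.
M_n = T(d − a/2) = 551.95 kN × (920 − 21.675) mm = 495.83 kN·m.

M_n ≈ 496 kN·m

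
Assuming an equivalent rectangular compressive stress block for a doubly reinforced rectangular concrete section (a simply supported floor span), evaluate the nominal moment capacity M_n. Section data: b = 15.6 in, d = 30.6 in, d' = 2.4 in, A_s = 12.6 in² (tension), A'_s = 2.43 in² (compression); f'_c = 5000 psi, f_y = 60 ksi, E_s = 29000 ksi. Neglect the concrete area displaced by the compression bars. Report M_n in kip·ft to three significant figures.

M_n ≈ 1660 kip·ft

Assume both steels yield.
a = (A_s − A'_s) f_y/(0.85 f'_c b) = (12.6 − 2.43) × 60/(0.85 × 5 × 15.6) = 9.204 in.
c = a/β₁ = 9.204/0.8 = 11.505 in; ε'_s = 0.003(c − d')/c = 0.0024 ≥ ε_y = 0.0021, so the compression steel yields.
M_n = (A_s − A'_s) f_y (d − a/2) + A'_s f_y (d − d') = 610.2 × (30.6 − 4.602) + 145.8 × (30.6 − 2.4) = 15864.0 + 4111.6 = 19975.6 kip·in = 19975.6/12 = 1664.63 kip·ft.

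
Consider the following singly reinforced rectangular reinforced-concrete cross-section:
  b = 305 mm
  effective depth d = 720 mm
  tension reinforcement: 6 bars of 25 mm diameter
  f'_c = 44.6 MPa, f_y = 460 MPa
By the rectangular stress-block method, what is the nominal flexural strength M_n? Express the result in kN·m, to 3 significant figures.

A_s = 6 × 491 = 2946 mm².
T = A_s f_y = 2946 × 460 = 1355160 N = 1355.16 kN.
From C = T: a = T/(0.85 f'_c b) = 1355160/(0.85 × 44.6 × 305) = 117.20 mm.
M_n = T(d − a/2) = 1355.16 kN × (720 − 58.6) mm = 896.30 kN·m.

M_n ≈ 896 kN·m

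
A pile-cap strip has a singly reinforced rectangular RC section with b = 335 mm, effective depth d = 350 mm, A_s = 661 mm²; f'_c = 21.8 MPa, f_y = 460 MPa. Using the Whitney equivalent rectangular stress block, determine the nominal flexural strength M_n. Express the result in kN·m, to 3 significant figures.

T = A_s f_y = 661 × 460 = 304060 N = 304.06 kN.
From C = T: a = T/(0.85 f'_c b) = 304060/(0.85 × 21.8 × 335) = 48.98 mm.
M_n = T(d − a/2) = 304.06 kN × (350 − 24.49) mm = 98.97 kN·m.

M_n ≈ 99.0 kN·m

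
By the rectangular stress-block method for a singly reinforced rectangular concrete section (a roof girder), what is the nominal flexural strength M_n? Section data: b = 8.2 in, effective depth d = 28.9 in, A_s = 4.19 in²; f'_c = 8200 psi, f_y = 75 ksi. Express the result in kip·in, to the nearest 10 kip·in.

M_n ≈ 8220 kip·in

T = A_s f_y = 4.19 × 75 = 314.25 kips.
a = T/(0.85 f'_c b) = 314.25/(0.85 × 8.2 × 8.2) = 5.498 in.
M_n = T(d − a/2) = 314.25 × (28.9 − 2.749) = 8218.0 kip·in.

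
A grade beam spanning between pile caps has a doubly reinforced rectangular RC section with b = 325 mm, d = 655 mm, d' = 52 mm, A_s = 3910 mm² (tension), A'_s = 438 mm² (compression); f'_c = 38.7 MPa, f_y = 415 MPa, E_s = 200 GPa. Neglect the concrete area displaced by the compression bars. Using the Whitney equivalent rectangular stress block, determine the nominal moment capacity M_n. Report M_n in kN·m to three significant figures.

Assume both tension and compression steel yield.
Net tension couple steel: A_s − A'_s = 3472 mm².
a = (A_s − A'_s) f_y / (0.85 f'_c b) = 1440880/(0.85 × 38.7 × 325) = 134.78 mm.
c = a/β₁ = 134.78/0.774 = 174.13 mm; ε'_s = 0.003(c − d')/c = 0.0021 ≥ f_y/E_s = 0.0021, so compression steel does yield.
M_n = (A_s − A'_s) f_y (d − a/2) + A'_s f_y (d − d') = [1440880 × (655 − 67.39) + 181770 × (655 − 52)] × 10⁻⁶ = 846.68 + 109.61 = 956.29 kN·m.

M_n ≈ 956 kN·m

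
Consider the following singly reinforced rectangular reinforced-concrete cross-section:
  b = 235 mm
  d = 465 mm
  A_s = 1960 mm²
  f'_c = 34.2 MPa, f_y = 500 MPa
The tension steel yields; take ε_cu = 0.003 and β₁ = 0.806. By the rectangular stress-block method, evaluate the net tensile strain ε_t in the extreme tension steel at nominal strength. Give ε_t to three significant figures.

a = A_s f_y/(0.85 f'_c b) = 143.45 mm.
β₁ = 0.806, so c = a/β₁ = 143.45/0.806 = 177.98 mm.
From the linear strain diagram with ε_cu = 0.003: ε_t = 0.003 (d − c)/c = 0.003 × (465 − 177.98)/177.98 = 0.00484.
ε_t is between 0.004 and 0.005 — transition zone.

ε_t ≈ 0.00484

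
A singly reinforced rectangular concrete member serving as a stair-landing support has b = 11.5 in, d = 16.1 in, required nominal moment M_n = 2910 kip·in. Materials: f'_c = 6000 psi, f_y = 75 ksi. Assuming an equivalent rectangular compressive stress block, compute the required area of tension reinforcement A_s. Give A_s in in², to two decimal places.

A_s ≈ 2.70 in²

From M_n = 0.85 f'_c a b (d − a/2):
a = d − √(d² − 2M_n/(0.85 f'_c b)) = 16.1 − √(16.1² − 2 × 2910/(0.85 × 6 × 11.5)) = 3.452 in.
A_s = 0.85 f'_c a b / f_y = 0.85 × 6 × 3.452 × 11.5 / 75 = 2.699 in².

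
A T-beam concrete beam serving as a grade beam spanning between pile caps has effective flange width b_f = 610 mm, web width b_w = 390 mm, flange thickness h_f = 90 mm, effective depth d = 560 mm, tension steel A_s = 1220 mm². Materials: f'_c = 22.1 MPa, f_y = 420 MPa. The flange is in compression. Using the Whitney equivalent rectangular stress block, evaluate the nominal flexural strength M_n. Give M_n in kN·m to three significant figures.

M_n ≈ 275 kN·m

Tension: T = A_s f_y = 1220 × 420 = 512400 N.
Try a within the flange: a = T/(0.85 f'_c b_f) = 512400/(0.85 × 22.1 × 610) = 44.72 mm.
Since a = 44.72 ≤ h_f = 90 mm, the stress block lies entirely in the flange; analyse as a rectangular beam of width b_f.
M_n = T(d − a/2) = 512400 × (560 − 22.36) = 275.49 × 10⁶ N·mm.
M_n = 275.49 kN·m.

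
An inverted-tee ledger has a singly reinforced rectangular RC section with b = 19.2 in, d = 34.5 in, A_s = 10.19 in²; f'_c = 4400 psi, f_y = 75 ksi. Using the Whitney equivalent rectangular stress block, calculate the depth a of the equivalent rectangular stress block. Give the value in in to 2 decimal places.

a ≈ 10.64 in

T = A_s f_y = 10.19 × 75 = 764.25 kips.
a = T/(0.85 f'_c b) = 764.25/(0.85 × 4.4 × 19.2) = 10.64 in.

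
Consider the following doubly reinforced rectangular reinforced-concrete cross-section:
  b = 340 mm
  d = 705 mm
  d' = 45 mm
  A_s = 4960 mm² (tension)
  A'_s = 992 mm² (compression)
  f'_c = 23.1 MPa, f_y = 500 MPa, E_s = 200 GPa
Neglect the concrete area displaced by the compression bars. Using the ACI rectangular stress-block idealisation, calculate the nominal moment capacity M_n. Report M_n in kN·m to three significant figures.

Assume both tension and compression steel yield.
Net tension couple steel: A_s − A'_s = 3968 mm².
a = (A_s − A'_s) f_y / (0.85 f'_c b) = 1984000/(0.85 × 23.1 × 340) = 297.19 mm.
c = a/β₁ = 297.19/0.85 = 349.64 mm; ε'_s = 0.003(c − d')/c = 0.0026 ≥ f_y/E_s = 0.0025, so compression steel does yield.
M_n = (A_s − A'_s) f_y (d − a/2) + A'_s f_y (d − d') = [1984000 × (705 − 148.595) + 496000 × (705 − 45)] × 10⁻⁶ = 1103.91 + 327.36 = 1431.27 kN·m.

M_n ≈ 1430 kN·m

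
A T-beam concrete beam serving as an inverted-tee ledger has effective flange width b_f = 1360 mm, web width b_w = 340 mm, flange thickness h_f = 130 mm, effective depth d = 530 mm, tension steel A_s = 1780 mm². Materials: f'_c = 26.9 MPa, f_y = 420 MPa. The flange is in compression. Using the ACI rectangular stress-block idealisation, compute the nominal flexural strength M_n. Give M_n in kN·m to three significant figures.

Tension: T = A_s f_y = 1780 × 420 = 747600 N.
Try a within the flange: a = T/(0.85 f'_c b_f) = 747600/(0.85 × 26.9 × 1360) = 24.04 mm.
Since a = 24.04 ≤ h_f = 130 mm, the stress block lies entirely in the flange; analyse as a rectangular beam of width b_f.
M_n = T(d − a/2) = 747600 × (530 − 12.02) = 387.24 × 10⁶ N·mm.
M_n = 387.24 kN·m.

M_n ≈ 387 kN·m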